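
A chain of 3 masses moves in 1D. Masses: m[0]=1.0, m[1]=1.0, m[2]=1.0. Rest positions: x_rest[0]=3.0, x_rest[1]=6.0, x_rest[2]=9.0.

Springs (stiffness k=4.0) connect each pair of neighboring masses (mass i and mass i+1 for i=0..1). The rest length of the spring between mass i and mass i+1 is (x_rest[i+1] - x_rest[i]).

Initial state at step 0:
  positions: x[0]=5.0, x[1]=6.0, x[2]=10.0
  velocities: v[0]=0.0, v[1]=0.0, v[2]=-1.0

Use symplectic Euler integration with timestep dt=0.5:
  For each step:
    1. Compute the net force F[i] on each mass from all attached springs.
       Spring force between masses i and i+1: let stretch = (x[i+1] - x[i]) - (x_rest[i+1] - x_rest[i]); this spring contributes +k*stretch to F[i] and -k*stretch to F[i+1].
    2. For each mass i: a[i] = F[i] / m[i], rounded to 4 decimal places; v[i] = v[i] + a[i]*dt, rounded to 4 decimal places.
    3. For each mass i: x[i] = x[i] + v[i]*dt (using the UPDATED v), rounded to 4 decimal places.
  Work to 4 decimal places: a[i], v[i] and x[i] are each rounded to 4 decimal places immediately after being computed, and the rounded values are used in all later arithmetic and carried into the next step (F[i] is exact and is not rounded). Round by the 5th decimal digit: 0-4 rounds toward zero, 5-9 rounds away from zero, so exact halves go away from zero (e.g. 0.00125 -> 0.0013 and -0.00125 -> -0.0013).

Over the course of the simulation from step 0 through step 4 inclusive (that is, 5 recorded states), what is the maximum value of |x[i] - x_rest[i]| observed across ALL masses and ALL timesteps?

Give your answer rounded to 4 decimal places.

Answer: 3.0000

Derivation:
Step 0: x=[5.0000 6.0000 10.0000] v=[0.0000 0.0000 -1.0000]
Step 1: x=[3.0000 9.0000 8.5000] v=[-4.0000 6.0000 -3.0000]
Step 2: x=[4.0000 5.5000 10.5000] v=[2.0000 -7.0000 4.0000]
Step 3: x=[3.5000 5.5000 10.5000] v=[-1.0000 0.0000 0.0000]
Step 4: x=[2.0000 8.5000 8.5000] v=[-3.0000 6.0000 -4.0000]
Max displacement = 3.0000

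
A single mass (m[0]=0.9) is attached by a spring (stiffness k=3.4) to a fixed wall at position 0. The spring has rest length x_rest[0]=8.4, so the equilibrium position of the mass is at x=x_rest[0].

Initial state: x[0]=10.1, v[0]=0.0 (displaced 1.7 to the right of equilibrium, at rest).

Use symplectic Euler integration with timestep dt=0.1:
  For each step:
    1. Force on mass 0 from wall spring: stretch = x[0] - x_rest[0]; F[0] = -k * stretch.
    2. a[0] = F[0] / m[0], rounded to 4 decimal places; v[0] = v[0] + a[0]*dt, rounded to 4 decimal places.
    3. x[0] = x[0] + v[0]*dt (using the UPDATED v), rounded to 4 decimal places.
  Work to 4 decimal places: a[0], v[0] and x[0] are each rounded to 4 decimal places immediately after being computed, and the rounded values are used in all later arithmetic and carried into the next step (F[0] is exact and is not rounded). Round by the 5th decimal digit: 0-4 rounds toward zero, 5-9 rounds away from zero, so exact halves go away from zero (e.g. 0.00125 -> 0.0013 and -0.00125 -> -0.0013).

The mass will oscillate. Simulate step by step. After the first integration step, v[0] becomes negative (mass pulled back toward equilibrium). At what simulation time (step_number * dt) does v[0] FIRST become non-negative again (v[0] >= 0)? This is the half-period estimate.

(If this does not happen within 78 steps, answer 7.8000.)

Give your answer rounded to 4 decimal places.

Answer: 1.7000

Derivation:
Step 0: x=[10.1000] v=[0.0000]
Step 1: x=[10.0358] v=[-0.6422]
Step 2: x=[9.9098] v=[-1.2602]
Step 3: x=[9.7267] v=[-1.8306]
Step 4: x=[9.4935] v=[-2.3318]
Step 5: x=[9.2190] v=[-2.7449]
Step 6: x=[8.9136] v=[-3.0543]
Step 7: x=[8.5888] v=[-3.2483]
Step 8: x=[8.2568] v=[-3.3196]
Step 9: x=[7.9303] v=[-3.2655]
Step 10: x=[7.6215] v=[-3.0881]
Step 11: x=[7.3421] v=[-2.7940]
Step 12: x=[7.1027] v=[-2.3944]
Step 13: x=[6.9123] v=[-1.9043]
Step 14: x=[6.7781] v=[-1.3423]
Step 15: x=[6.7051] v=[-0.7296]
Step 16: x=[6.6962] v=[-0.0893]
Step 17: x=[6.7516] v=[0.5544]
First v>=0 after going negative at step 17, time=1.7000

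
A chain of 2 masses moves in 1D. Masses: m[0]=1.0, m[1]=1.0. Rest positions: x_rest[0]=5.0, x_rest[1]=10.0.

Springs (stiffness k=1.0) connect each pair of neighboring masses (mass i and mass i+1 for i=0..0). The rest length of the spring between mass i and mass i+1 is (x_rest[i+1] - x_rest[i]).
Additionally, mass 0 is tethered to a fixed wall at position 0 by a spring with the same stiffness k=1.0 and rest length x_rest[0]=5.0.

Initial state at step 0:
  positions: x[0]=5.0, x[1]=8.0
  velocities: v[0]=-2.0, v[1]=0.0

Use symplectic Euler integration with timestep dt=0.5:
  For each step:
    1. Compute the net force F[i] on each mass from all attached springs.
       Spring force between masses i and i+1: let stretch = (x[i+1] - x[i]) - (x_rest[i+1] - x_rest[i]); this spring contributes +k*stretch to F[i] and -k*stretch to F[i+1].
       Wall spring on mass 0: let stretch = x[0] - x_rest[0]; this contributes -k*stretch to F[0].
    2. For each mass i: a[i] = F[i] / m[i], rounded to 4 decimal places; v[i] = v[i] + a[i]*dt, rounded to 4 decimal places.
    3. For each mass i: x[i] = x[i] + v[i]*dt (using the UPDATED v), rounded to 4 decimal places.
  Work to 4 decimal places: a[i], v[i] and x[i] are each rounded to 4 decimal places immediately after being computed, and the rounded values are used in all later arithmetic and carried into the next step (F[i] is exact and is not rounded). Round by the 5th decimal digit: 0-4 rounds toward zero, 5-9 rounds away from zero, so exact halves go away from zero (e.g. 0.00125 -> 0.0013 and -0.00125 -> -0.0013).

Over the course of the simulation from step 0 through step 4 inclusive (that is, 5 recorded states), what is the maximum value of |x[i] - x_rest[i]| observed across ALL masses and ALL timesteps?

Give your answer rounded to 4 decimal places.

Answer: 2.6875

Derivation:
Step 0: x=[5.0000 8.0000] v=[-2.0000 0.0000]
Step 1: x=[3.5000 8.5000] v=[-3.0000 1.0000]
Step 2: x=[2.3750 9.0000] v=[-2.2500 1.0000]
Step 3: x=[2.3125 9.0938] v=[-0.1250 0.1875]
Step 4: x=[3.3672 8.7422] v=[2.1094 -0.7032]
Max displacement = 2.6875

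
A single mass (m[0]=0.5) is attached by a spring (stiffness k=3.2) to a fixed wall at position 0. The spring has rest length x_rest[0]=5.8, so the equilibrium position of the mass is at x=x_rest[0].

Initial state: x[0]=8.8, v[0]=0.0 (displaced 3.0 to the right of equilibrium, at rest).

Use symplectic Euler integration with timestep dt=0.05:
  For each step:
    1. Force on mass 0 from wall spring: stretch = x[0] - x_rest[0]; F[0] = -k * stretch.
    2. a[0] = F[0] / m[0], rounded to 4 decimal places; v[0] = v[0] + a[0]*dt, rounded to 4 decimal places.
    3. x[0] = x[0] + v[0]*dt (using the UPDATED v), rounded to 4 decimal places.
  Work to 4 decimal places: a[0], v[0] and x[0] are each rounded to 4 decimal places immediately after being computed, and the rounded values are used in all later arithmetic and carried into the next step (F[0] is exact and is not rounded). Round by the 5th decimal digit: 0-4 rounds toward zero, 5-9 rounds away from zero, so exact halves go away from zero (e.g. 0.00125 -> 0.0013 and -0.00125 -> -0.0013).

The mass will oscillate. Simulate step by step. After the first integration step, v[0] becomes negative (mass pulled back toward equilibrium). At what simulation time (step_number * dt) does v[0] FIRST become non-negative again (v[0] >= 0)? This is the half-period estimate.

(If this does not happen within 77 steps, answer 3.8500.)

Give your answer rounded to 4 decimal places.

Answer: 1.2500

Derivation:
Step 0: x=[8.8000] v=[0.0000]
Step 1: x=[8.7520] v=[-0.9600]
Step 2: x=[8.6568] v=[-1.9046]
Step 3: x=[8.5159] v=[-2.8188]
Step 4: x=[8.3315] v=[-3.6879]
Step 5: x=[8.1066] v=[-4.4980]
Step 6: x=[7.8448] v=[-5.2361]
Step 7: x=[7.5503] v=[-5.8904]
Step 8: x=[7.2278] v=[-6.4505]
Step 9: x=[6.8824] v=[-6.9074]
Step 10: x=[6.5197] v=[-7.2538]
Step 11: x=[6.1455] v=[-7.4841]
Step 12: x=[5.7658] v=[-7.5947]
Step 13: x=[5.3866] v=[-7.5838]
Step 14: x=[5.0140] v=[-7.4515]
Step 15: x=[4.6540] v=[-7.2000]
Step 16: x=[4.3123] v=[-6.8333]
Step 17: x=[3.9944] v=[-6.3572]
Step 18: x=[3.7054] v=[-5.7794]
Step 19: x=[3.4499] v=[-5.1091]
Step 20: x=[3.2320] v=[-4.3571]
Step 21: x=[3.0552] v=[-3.5353]
Step 22: x=[2.9224] v=[-2.6570]
Step 23: x=[2.8356] v=[-1.7362]
Step 24: x=[2.7962] v=[-0.7876]
Step 25: x=[2.8049] v=[0.1736]
First v>=0 after going negative at step 25, time=1.2500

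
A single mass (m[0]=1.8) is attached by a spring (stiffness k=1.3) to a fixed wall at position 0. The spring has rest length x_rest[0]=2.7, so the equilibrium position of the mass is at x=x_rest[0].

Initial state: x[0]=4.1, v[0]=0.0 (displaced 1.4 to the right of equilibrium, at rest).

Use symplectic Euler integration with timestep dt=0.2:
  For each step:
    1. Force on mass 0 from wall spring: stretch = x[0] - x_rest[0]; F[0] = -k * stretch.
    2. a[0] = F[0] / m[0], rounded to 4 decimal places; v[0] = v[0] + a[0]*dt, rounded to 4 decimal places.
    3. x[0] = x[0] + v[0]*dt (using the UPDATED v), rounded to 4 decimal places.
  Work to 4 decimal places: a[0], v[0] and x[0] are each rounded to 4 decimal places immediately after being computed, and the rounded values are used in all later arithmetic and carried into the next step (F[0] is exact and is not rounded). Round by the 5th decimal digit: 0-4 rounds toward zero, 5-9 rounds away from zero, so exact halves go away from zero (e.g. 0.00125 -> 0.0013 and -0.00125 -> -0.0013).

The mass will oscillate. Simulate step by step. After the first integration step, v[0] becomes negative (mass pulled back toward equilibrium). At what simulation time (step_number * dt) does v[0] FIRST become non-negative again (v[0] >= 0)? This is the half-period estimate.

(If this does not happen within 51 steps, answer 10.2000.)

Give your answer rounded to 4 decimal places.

Answer: 3.8000

Derivation:
Step 0: x=[4.1000] v=[0.0000]
Step 1: x=[4.0596] v=[-0.2022]
Step 2: x=[3.9799] v=[-0.3986]
Step 3: x=[3.8632] v=[-0.5835]
Step 4: x=[3.7129] v=[-0.7515]
Step 5: x=[3.5333] v=[-0.8978]
Step 6: x=[3.3297] v=[-1.0182]
Step 7: x=[3.1079] v=[-1.1092]
Step 8: x=[2.8743] v=[-1.1681]
Step 9: x=[2.6356] v=[-1.1933]
Step 10: x=[2.3988] v=[-1.1840]
Step 11: x=[2.1707] v=[-1.1405]
Step 12: x=[1.9579] v=[-1.0640]
Step 13: x=[1.7665] v=[-0.9568]
Step 14: x=[1.6021] v=[-0.8220]
Step 15: x=[1.4694] v=[-0.6634]
Step 16: x=[1.3723] v=[-0.4856]
Step 17: x=[1.3135] v=[-0.2938]
Step 18: x=[1.2948] v=[-0.0935]
Step 19: x=[1.3167] v=[0.1095]
First v>=0 after going negative at step 19, time=3.8000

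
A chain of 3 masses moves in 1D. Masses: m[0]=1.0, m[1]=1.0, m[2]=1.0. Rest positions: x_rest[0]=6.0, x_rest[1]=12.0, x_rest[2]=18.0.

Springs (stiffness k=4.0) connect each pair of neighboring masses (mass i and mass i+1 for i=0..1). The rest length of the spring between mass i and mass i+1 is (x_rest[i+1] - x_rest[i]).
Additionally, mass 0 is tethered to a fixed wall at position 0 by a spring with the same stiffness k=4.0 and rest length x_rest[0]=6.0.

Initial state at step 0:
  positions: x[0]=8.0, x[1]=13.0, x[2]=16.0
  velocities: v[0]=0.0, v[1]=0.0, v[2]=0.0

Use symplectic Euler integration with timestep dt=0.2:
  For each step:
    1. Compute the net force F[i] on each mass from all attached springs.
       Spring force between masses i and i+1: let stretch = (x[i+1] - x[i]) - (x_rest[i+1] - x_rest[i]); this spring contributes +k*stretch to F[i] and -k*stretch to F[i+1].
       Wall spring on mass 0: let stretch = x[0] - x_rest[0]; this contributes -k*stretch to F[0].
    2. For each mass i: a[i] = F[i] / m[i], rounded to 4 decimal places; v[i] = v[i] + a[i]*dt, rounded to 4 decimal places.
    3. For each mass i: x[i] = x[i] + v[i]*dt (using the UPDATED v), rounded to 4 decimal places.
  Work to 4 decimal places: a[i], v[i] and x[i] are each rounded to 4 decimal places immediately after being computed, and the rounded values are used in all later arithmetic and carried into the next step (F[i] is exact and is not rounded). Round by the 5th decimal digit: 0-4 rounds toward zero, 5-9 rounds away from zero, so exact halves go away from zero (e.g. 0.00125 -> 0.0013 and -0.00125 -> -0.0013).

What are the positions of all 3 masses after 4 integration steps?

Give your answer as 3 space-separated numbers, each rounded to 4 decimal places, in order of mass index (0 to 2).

Step 0: x=[8.0000 13.0000 16.0000] v=[0.0000 0.0000 0.0000]
Step 1: x=[7.5200 12.6800 16.4800] v=[-2.4000 -1.6000 2.4000]
Step 2: x=[6.6624 12.1424 17.3120] v=[-4.2880 -2.6880 4.1600]
Step 3: x=[5.6156 11.5551 18.2769] v=[-5.2339 -2.9363 4.8243]
Step 4: x=[4.6206 11.0930 19.1263] v=[-4.9748 -2.3105 4.2469]

Answer: 4.6206 11.0930 19.1263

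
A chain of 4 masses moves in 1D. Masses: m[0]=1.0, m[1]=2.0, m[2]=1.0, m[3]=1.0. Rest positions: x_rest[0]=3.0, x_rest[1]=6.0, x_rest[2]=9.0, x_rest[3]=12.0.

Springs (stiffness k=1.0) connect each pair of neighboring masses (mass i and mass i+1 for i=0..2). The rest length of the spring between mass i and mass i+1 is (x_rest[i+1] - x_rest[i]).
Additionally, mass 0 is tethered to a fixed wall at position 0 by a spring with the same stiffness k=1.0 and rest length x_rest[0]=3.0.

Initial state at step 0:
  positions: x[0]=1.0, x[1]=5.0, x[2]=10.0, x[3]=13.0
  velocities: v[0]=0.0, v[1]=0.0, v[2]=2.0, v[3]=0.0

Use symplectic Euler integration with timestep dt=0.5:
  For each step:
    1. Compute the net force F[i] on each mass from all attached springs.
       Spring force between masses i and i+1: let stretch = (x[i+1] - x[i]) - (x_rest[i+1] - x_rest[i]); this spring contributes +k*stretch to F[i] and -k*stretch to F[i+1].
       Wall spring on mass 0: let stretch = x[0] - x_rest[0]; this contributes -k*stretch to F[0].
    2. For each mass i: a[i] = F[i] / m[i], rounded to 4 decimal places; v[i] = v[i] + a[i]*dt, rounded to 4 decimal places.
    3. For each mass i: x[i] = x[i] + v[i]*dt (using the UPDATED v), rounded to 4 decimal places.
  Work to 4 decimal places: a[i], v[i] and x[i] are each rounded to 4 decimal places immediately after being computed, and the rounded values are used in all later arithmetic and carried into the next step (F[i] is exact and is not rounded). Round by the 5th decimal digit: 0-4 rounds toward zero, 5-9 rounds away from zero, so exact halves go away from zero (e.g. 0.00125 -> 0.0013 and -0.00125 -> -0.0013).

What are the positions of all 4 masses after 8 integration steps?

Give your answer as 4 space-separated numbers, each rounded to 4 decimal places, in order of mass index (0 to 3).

Step 0: x=[1.0000 5.0000 10.0000 13.0000] v=[0.0000 0.0000 2.0000 0.0000]
Step 1: x=[1.7500 5.1250 10.5000 13.0000] v=[1.5000 0.2500 1.0000 0.0000]
Step 2: x=[2.9063 5.5000 10.2813 13.1250] v=[2.3125 0.7500 -0.4375 0.2500]
Step 3: x=[3.9844 6.1485 9.5782 13.2891] v=[2.1562 1.2969 -1.4063 0.3282]
Step 4: x=[4.6075 6.9552 8.9454 13.2755] v=[1.2461 1.6133 -1.2657 -0.0273]
Step 5: x=[4.6656 7.7172 8.8975 12.9293] v=[0.1162 1.5239 -0.0958 -0.6924]
Step 6: x=[4.3202 8.2453 9.5625 12.3252] v=[-0.6908 1.0561 1.3300 -1.2083]
Step 7: x=[3.8760 8.4474 10.5889 11.7804] v=[-0.8884 0.4041 2.0528 -1.0897]
Step 8: x=[3.6057 8.3457 11.3778 11.6877] v=[-0.5407 -0.2034 1.5778 -0.1855]

Answer: 3.6057 8.3457 11.3778 11.6877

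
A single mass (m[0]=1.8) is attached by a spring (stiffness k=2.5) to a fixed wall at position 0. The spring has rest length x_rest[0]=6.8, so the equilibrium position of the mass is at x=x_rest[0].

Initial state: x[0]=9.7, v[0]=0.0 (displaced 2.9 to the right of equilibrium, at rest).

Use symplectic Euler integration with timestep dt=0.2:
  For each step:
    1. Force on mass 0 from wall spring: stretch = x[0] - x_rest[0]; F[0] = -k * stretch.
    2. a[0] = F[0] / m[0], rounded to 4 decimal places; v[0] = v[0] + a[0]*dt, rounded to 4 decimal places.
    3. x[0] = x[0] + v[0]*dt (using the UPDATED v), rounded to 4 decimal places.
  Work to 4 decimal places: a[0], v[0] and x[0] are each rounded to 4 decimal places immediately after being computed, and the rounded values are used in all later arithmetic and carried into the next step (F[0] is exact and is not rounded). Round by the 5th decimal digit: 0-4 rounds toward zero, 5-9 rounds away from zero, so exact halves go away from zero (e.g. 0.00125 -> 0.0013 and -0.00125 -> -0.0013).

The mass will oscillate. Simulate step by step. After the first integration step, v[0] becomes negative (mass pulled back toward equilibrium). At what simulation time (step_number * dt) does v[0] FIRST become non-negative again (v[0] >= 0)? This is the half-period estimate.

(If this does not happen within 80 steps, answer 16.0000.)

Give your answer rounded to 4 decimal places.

Step 0: x=[9.7000] v=[0.0000]
Step 1: x=[9.5389] v=[-0.8056]
Step 2: x=[9.2256] v=[-1.5664]
Step 3: x=[8.7776] v=[-2.2402]
Step 4: x=[8.2197] v=[-2.7895]
Step 5: x=[7.5829] v=[-3.1839]
Step 6: x=[6.9026] v=[-3.4014]
Step 7: x=[6.2166] v=[-3.4299]
Step 8: x=[5.5630] v=[-3.2678]
Step 9: x=[4.9782] v=[-2.9242]
Step 10: x=[4.4946] v=[-2.4181]
Step 11: x=[4.1391] v=[-1.7777]
Step 12: x=[3.9314] v=[-1.0386]
Step 13: x=[3.8830] v=[-0.2418]
Step 14: x=[3.9967] v=[0.5685]
First v>=0 after going negative at step 14, time=2.8000

Answer: 2.8000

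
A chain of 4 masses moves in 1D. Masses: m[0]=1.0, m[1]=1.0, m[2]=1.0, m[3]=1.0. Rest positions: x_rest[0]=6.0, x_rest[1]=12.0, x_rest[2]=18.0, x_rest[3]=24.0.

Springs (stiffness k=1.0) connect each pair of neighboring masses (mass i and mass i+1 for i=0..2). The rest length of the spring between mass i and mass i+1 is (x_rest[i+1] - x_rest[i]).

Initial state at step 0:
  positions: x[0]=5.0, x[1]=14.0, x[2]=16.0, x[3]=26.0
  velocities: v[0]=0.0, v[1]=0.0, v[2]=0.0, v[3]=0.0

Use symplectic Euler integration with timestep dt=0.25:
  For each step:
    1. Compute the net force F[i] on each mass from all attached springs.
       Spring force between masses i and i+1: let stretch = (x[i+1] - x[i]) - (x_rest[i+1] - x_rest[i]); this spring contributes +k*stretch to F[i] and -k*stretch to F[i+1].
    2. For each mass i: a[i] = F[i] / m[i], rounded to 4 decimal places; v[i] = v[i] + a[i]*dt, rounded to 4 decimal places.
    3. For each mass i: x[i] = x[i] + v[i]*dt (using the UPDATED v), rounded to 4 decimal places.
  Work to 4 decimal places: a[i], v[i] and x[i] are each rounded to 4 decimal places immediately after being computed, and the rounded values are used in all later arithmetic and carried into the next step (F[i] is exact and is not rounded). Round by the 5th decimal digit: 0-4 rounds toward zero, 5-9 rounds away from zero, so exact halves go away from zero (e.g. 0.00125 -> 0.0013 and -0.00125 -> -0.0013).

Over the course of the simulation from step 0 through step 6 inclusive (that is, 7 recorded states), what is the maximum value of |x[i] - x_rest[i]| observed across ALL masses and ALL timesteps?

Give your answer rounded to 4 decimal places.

Answer: 2.7827

Derivation:
Step 0: x=[5.0000 14.0000 16.0000 26.0000] v=[0.0000 0.0000 0.0000 0.0000]
Step 1: x=[5.1875 13.5625 16.5000 25.7500] v=[0.7500 -1.7500 2.0000 -1.0000]
Step 2: x=[5.5235 12.7852 17.3945 25.2969] v=[1.3438 -3.1094 3.5781 -1.8125]
Step 3: x=[5.9383 11.8421 18.4949 24.7249] v=[1.6592 -3.7725 4.4014 -2.2881]
Step 4: x=[6.3471 10.9458 19.5688 24.1385] v=[1.6352 -3.5853 4.2957 -2.3456]
Step 5: x=[6.6683 10.3010 20.3894 23.6415] v=[1.2849 -2.5792 3.2824 -1.9880]
Step 6: x=[6.8416 10.0597 20.7827 23.3163] v=[0.6931 -0.9653 1.5733 -1.3010]
Max displacement = 2.7827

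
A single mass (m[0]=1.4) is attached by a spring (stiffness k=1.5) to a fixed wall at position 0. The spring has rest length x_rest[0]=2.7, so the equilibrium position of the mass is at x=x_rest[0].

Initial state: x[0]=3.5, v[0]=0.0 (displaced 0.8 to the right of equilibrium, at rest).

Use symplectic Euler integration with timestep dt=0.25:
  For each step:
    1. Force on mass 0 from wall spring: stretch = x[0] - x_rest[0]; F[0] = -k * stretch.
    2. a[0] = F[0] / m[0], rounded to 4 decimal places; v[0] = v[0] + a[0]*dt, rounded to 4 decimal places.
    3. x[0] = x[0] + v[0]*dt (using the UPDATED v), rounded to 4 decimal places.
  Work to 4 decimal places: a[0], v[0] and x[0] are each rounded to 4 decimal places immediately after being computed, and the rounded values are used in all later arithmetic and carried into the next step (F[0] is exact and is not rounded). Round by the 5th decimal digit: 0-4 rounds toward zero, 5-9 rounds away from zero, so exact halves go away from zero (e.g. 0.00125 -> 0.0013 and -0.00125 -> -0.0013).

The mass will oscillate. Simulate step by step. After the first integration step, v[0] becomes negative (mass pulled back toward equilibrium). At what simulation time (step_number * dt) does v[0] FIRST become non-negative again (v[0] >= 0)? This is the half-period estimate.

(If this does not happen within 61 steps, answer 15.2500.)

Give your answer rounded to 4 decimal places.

Answer: 3.2500

Derivation:
Step 0: x=[3.5000] v=[0.0000]
Step 1: x=[3.4464] v=[-0.2143]
Step 2: x=[3.3429] v=[-0.4142]
Step 3: x=[3.1963] v=[-0.5864]
Step 4: x=[3.0165] v=[-0.7194]
Step 5: x=[2.8155] v=[-0.8042]
Step 6: x=[2.6067] v=[-0.8352]
Step 7: x=[2.4042] v=[-0.8102]
Step 8: x=[2.2215] v=[-0.7310]
Step 9: x=[2.0708] v=[-0.6028]
Step 10: x=[1.9622] v=[-0.4343]
Step 11: x=[1.9030] v=[-0.2367]
Step 12: x=[1.8972] v=[-0.0232]
Step 13: x=[1.9452] v=[0.1918]
First v>=0 after going negative at step 13, time=3.2500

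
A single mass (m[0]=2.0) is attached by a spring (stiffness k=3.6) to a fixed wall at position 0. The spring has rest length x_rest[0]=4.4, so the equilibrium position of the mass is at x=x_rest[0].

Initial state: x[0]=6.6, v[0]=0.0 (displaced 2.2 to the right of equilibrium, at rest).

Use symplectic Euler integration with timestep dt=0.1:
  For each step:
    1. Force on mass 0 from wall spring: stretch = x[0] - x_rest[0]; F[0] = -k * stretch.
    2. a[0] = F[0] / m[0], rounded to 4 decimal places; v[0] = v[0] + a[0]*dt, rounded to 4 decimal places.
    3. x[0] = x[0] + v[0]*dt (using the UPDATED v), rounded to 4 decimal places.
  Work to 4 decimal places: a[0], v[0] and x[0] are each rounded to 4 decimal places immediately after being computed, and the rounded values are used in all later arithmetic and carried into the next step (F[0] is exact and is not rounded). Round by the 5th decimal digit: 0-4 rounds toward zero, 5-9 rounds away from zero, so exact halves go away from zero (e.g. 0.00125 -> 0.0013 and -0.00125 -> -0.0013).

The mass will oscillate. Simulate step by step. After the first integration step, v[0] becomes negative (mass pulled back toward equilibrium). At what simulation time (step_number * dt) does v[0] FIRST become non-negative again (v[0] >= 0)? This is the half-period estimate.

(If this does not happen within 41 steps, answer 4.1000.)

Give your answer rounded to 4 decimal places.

Step 0: x=[6.6000] v=[0.0000]
Step 1: x=[6.5604] v=[-0.3960]
Step 2: x=[6.4819] v=[-0.7849]
Step 3: x=[6.3659] v=[-1.1596]
Step 4: x=[6.2146] v=[-1.5135]
Step 5: x=[6.0306] v=[-1.8401]
Step 6: x=[5.8172] v=[-2.1336]
Step 7: x=[5.5783] v=[-2.3887]
Step 8: x=[5.3182] v=[-2.6008]
Step 9: x=[5.0416] v=[-2.7661]
Step 10: x=[4.7534] v=[-2.8816]
Step 11: x=[4.4589] v=[-2.9452]
Step 12: x=[4.1633] v=[-2.9558]
Step 13: x=[3.8720] v=[-2.9132]
Step 14: x=[3.5902] v=[-2.8182]
Step 15: x=[3.3230] v=[-2.6724]
Step 16: x=[3.0752] v=[-2.4785]
Step 17: x=[2.8512] v=[-2.2400]
Step 18: x=[2.6551] v=[-1.9612]
Step 19: x=[2.4904] v=[-1.6471]
Step 20: x=[2.3601] v=[-1.3034]
Step 21: x=[2.2665] v=[-0.9362]
Step 22: x=[2.2113] v=[-0.5522]
Step 23: x=[2.1955] v=[-0.1582]
Step 24: x=[2.2194] v=[0.2386]
First v>=0 after going negative at step 24, time=2.4000

Answer: 2.4000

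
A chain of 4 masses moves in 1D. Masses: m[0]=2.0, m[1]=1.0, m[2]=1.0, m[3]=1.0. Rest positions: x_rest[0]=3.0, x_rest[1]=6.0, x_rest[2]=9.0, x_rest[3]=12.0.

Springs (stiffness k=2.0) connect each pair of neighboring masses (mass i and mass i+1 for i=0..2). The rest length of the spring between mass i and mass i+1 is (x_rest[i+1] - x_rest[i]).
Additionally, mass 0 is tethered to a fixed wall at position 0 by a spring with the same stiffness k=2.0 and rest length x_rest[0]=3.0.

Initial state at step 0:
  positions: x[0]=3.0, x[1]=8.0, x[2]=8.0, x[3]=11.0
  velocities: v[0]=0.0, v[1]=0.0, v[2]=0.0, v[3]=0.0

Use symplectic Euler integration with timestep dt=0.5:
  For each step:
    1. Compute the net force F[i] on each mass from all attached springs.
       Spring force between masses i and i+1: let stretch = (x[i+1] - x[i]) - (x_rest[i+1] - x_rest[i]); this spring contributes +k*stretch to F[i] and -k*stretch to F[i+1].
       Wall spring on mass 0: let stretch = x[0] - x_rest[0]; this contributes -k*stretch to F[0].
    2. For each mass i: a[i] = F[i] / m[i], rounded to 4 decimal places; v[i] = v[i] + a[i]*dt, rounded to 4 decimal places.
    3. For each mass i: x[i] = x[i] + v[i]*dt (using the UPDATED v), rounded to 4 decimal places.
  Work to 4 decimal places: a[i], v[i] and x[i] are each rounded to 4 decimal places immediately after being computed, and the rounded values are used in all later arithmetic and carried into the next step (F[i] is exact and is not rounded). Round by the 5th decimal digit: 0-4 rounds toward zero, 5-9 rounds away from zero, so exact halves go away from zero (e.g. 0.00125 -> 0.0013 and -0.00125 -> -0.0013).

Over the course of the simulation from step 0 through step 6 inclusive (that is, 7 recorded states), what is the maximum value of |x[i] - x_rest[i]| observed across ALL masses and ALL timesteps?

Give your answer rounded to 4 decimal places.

Step 0: x=[3.0000 8.0000 8.0000 11.0000] v=[0.0000 0.0000 0.0000 0.0000]
Step 1: x=[3.5000 5.5000 9.5000 11.0000] v=[1.0000 -5.0000 3.0000 0.0000]
Step 2: x=[3.6250 4.0000 9.7500 11.7500] v=[0.2500 -3.0000 0.5000 1.5000]
Step 3: x=[2.9375 5.1875 8.1250 13.0000] v=[-1.3750 2.3750 -3.2500 2.5000]
Step 4: x=[2.0781 6.7188 7.4688 13.3125] v=[-1.7188 3.0625 -1.3125 0.6250]
Step 5: x=[1.8594 6.3047 9.3594 12.2032] v=[-0.4375 -0.8282 3.7812 -2.2187]
Step 6: x=[2.2872 5.1953 11.1446 11.1720] v=[0.8555 -2.2188 3.5703 -2.0625]
Max displacement = 2.1446

Answer: 2.1446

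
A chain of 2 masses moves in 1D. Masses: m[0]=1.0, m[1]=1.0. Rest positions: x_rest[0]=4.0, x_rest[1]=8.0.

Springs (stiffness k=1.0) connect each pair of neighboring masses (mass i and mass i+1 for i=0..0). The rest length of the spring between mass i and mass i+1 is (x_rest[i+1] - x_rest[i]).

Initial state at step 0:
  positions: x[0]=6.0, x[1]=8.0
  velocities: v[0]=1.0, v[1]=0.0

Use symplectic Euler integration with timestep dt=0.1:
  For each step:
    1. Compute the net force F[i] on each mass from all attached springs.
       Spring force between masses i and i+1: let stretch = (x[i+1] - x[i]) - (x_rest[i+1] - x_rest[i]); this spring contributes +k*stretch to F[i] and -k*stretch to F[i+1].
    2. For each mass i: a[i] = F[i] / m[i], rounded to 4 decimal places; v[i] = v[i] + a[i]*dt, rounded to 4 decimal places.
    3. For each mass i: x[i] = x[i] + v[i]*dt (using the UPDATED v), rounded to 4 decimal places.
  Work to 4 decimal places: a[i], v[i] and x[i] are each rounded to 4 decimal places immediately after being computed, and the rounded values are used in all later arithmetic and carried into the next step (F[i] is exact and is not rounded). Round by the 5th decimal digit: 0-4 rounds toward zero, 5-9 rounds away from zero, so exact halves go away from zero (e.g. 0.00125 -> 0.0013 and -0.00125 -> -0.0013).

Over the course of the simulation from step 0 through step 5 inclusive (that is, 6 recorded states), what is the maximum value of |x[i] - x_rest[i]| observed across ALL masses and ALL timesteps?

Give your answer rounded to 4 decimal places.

Answer: 2.1961

Derivation:
Step 0: x=[6.0000 8.0000] v=[1.0000 0.0000]
Step 1: x=[6.0800 8.0200] v=[0.8000 0.2000]
Step 2: x=[6.1394 8.0606] v=[0.5940 0.4060]
Step 3: x=[6.1780 8.1220] v=[0.3861 0.6139]
Step 4: x=[6.1961 8.2040] v=[0.1805 0.8195]
Step 5: x=[6.1942 8.3059] v=[-0.0187 1.0187]
Max displacement = 2.1961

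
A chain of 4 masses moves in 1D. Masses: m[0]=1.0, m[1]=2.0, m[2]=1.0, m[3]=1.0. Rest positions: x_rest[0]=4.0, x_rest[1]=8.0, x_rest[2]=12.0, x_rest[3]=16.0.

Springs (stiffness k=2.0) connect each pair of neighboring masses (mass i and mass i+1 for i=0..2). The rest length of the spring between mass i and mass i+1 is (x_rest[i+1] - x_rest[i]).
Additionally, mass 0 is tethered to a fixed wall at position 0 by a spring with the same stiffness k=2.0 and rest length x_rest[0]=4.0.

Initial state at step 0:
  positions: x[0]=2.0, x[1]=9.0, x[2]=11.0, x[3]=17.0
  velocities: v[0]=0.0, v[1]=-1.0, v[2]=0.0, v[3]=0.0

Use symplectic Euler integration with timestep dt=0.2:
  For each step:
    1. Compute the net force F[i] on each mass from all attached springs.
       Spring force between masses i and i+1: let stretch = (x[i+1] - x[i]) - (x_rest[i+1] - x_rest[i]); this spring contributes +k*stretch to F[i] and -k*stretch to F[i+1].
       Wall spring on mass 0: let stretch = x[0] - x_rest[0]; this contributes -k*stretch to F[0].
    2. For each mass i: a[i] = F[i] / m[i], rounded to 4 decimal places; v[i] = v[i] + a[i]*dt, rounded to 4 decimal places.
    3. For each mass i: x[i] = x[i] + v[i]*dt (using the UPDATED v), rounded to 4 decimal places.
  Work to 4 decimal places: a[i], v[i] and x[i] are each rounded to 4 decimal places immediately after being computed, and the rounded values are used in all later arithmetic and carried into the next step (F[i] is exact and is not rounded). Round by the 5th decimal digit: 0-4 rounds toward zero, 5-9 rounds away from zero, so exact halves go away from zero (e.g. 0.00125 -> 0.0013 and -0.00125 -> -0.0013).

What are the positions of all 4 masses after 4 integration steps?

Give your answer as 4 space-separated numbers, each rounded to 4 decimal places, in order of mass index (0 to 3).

Answer: 4.7735 6.9495 12.9936 15.9047

Derivation:
Step 0: x=[2.0000 9.0000 11.0000 17.0000] v=[0.0000 -1.0000 0.0000 0.0000]
Step 1: x=[2.4000 8.6000 11.3200 16.8400] v=[2.0000 -2.0000 1.6000 -0.8000]
Step 2: x=[3.1040 8.0608 11.8640 16.5584] v=[3.5200 -2.6960 2.7200 -1.4080]
Step 3: x=[3.9562 7.4755 12.4793 16.2212] v=[4.2611 -2.9267 3.0765 -1.6858]
Step 4: x=[4.7735 6.9495 12.9936 15.9047] v=[4.0863 -2.6298 2.5717 -1.5826]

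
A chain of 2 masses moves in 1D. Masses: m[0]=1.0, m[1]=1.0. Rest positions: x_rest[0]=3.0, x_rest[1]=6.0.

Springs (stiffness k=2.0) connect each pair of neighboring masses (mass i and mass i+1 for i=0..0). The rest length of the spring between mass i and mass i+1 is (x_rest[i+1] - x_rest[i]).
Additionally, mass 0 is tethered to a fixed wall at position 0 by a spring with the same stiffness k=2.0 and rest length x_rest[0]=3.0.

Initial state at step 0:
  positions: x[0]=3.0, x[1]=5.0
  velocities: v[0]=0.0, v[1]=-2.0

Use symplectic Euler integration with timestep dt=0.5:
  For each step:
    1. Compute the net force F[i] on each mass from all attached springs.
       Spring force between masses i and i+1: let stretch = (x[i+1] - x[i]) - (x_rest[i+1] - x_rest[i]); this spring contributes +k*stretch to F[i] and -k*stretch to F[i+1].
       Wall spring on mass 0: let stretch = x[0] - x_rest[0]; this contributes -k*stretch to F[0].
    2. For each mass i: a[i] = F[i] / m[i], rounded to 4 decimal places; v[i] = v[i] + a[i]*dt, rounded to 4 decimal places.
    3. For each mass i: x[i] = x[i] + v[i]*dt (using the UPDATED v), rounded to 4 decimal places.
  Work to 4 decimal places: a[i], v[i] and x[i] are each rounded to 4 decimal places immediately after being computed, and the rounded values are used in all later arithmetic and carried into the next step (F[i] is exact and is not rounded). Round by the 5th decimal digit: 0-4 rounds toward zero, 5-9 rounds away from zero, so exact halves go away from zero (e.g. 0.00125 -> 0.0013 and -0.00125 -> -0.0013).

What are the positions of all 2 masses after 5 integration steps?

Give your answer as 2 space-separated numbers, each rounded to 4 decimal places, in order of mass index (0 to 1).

Step 0: x=[3.0000 5.0000] v=[0.0000 -2.0000]
Step 1: x=[2.5000 4.5000] v=[-1.0000 -1.0000]
Step 2: x=[1.7500 4.5000] v=[-1.5000 0.0000]
Step 3: x=[1.5000 4.6250] v=[-0.5000 0.2500]
Step 4: x=[2.0625 4.6875] v=[1.1250 0.1250]
Step 5: x=[2.9063 4.9375] v=[1.6875 0.5000]

Answer: 2.9063 4.9375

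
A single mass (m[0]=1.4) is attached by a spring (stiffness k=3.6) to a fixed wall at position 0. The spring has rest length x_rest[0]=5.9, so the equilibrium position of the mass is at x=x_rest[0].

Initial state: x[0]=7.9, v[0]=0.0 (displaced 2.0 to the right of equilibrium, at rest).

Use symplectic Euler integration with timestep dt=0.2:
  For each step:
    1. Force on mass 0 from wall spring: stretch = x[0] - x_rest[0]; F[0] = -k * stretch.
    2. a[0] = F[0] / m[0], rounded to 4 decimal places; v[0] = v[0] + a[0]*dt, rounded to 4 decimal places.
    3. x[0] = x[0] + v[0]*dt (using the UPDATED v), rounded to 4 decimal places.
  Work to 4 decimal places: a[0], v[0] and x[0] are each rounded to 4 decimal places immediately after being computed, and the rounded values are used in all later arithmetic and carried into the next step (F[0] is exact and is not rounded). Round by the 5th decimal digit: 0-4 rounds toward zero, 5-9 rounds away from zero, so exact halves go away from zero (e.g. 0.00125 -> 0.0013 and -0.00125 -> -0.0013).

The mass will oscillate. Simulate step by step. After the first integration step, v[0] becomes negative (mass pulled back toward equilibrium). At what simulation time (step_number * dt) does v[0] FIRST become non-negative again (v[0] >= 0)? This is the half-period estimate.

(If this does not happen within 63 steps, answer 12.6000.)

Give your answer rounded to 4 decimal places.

Answer: 2.0000

Derivation:
Step 0: x=[7.9000] v=[0.0000]
Step 1: x=[7.6943] v=[-1.0286]
Step 2: x=[7.3040] v=[-1.9514]
Step 3: x=[6.7693] v=[-2.6735]
Step 4: x=[6.1452] v=[-3.1206]
Step 5: x=[5.4959] v=[-3.2467]
Step 6: x=[4.8881] v=[-3.0389]
Step 7: x=[4.3844] v=[-2.5185]
Step 8: x=[4.0366] v=[-1.7390]
Step 9: x=[3.8805] v=[-0.7807]
Step 10: x=[3.9321] v=[0.2579]
First v>=0 after going negative at step 10, time=2.0000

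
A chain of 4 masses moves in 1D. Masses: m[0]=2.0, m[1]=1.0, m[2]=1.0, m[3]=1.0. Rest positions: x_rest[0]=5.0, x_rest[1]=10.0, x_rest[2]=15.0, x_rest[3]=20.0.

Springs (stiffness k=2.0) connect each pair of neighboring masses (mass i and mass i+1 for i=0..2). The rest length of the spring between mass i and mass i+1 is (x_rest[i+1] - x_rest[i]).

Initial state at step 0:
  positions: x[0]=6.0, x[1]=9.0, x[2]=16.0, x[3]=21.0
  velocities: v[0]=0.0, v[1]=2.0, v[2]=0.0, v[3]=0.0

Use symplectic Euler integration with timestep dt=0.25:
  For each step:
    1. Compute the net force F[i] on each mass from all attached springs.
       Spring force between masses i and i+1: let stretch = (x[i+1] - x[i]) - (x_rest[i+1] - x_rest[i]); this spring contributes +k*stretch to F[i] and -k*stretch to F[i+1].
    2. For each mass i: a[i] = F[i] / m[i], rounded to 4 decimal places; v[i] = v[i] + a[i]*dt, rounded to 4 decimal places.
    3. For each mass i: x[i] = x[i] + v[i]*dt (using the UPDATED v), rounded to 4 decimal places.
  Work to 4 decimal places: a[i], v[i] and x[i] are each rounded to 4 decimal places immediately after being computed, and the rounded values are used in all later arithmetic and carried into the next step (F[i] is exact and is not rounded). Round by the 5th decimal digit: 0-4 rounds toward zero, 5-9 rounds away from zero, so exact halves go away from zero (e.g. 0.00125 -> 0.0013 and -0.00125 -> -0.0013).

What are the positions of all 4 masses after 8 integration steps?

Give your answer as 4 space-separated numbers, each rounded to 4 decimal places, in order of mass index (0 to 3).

Step 0: x=[6.0000 9.0000 16.0000 21.0000] v=[0.0000 2.0000 0.0000 0.0000]
Step 1: x=[5.8750 10.0000 15.7500 21.0000] v=[-0.5000 4.0000 -1.0000 0.0000]
Step 2: x=[5.6953 11.2031 15.4375 20.9688] v=[-0.7188 4.8125 -1.2500 -0.1250]
Step 3: x=[5.5473 12.2471 15.2871 20.8711] v=[-0.5919 4.1758 -0.6016 -0.3907]
Step 4: x=[5.5056 12.8336 15.4547 20.7004] v=[-0.1670 2.3459 0.6704 -0.6827]
Step 5: x=[5.6094 12.8317 15.9504 20.4990] v=[0.4150 -0.0076 1.9827 -0.8056]
Step 6: x=[5.8521 12.3169 16.6248 20.3540] v=[0.9706 -2.0594 2.6977 -0.5799]
Step 7: x=[6.1863 11.5324 17.2269 20.3679] v=[1.3368 -3.1379 2.4084 0.0555]
Step 8: x=[6.5421 10.7915 17.5098 20.6142] v=[1.4233 -2.9637 1.1317 0.9850]

Answer: 6.5421 10.7915 17.5098 20.6142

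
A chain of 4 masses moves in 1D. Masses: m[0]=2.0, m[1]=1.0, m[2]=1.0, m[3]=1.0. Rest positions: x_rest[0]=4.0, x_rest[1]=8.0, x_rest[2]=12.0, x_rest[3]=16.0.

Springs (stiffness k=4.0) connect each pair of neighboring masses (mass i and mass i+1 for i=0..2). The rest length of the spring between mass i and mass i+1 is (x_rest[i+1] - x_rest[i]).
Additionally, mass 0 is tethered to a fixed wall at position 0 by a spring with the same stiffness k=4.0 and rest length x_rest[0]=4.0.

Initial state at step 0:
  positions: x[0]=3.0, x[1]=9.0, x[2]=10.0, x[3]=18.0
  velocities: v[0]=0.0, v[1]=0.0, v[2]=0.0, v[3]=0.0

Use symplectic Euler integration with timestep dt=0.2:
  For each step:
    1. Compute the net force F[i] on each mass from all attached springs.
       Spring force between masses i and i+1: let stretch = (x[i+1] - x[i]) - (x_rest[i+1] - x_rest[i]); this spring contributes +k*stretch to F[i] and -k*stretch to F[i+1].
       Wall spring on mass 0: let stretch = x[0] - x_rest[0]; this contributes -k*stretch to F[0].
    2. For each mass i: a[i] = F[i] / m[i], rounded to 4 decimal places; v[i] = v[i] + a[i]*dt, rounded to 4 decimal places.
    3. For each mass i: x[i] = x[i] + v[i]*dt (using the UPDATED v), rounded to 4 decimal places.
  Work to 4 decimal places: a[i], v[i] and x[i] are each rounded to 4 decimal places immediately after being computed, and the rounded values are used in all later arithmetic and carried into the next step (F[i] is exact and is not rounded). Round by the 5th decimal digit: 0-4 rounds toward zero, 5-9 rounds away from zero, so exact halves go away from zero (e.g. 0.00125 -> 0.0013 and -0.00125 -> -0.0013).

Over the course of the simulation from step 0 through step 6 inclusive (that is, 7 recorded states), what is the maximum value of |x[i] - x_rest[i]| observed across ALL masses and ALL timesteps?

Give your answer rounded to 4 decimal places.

Answer: 2.3695

Derivation:
Step 0: x=[3.0000 9.0000 10.0000 18.0000] v=[0.0000 0.0000 0.0000 0.0000]
Step 1: x=[3.2400 8.2000 11.1200 17.3600] v=[1.2000 -4.0000 5.6000 -3.2000]
Step 2: x=[3.6176 7.0736 12.7712 16.3616] v=[1.8880 -5.6320 8.2560 -4.9920]
Step 3: x=[3.9823 6.3059 14.0852 15.4287] v=[1.8234 -3.8387 6.5702 -4.6643]
Step 4: x=[4.2143 6.4111 14.3695 14.9209] v=[1.1599 0.5259 1.4216 -2.5391]
Step 5: x=[4.2849 7.4381 13.4687 14.9649] v=[0.3529 5.1352 -4.5040 0.2198]
Step 6: x=[4.2649 8.9255 11.8424 15.4095] v=[-0.0998 7.4371 -8.1315 2.2228]
Max displacement = 2.3695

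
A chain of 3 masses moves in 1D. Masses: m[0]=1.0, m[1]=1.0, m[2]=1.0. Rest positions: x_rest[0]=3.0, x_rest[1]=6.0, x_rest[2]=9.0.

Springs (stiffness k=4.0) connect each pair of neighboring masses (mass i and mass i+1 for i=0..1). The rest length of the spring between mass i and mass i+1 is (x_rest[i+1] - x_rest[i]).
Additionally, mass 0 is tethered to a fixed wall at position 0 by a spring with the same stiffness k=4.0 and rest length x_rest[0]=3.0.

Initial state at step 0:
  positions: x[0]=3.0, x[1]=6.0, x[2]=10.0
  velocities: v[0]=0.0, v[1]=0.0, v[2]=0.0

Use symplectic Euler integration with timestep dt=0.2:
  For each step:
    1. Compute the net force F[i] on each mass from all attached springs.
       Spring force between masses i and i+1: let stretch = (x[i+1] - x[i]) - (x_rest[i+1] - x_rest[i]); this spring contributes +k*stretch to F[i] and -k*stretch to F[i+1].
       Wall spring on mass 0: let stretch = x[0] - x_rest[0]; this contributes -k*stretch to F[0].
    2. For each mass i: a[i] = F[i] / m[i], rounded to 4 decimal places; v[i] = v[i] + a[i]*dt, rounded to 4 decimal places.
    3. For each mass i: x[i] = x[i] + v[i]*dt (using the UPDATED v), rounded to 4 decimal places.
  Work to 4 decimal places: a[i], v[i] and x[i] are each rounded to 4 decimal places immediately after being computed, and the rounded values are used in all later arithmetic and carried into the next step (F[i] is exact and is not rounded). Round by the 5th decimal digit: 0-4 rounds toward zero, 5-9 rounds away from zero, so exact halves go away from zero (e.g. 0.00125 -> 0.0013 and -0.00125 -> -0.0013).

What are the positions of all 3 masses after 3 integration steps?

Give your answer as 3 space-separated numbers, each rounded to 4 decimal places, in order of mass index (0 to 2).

Answer: 3.1075 6.6129 9.2755

Derivation:
Step 0: x=[3.0000 6.0000 10.0000] v=[0.0000 0.0000 0.0000]
Step 1: x=[3.0000 6.1600 9.8400] v=[0.0000 0.8000 -0.8000]
Step 2: x=[3.0256 6.4032 9.5712] v=[0.1280 1.2160 -1.3440]
Step 3: x=[3.1075 6.6129 9.2755] v=[0.4096 1.0483 -1.4784]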